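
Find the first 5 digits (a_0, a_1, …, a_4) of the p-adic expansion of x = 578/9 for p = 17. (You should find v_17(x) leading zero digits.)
(a_0, …, a_4) = (0, 0, 4, 13, 3)

v_17(578/9) = 2, so a_0 = ... = a_1 = 0. Factor out: x = 17^2 · u with u = 2/9 a unit in ℤ_17. Expand u iteratively via a_{v+i} = u_i mod 17, u_{i+1} = (u_i − a_{v+i})/17:
  u_0 = 2/9;  a_2 = 4;  u_1 = (u_0 − 4)/17 = -2/9
  u_1 = -2/9;  a_3 = 13;  u_2 = (u_1 − 13)/17 = -7/9
  u_2 = -7/9;  a_4 = 3;  u_3 = (u_2 − 3)/17 = -2/9
Digits: (0, 0, 4, 13, 3).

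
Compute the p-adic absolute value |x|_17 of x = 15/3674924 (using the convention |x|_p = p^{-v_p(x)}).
|15/3674924|_17 = 83521

Step 1 — compute v_17(x) by factoring powers of 17 out of the numerator and denominator: v_17(15/3674924) = -4. Step 2 — apply |x|_p = p^{-v_p(x)} = 17^{4} = 83521.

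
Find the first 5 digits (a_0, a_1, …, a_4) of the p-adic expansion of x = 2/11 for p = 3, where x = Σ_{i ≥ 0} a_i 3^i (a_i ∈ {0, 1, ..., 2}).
(a_0, …, a_4) = (1, 0, 1, 1, 2)

v_3(2/11) = 0 (numerator and denominator both coprime to 3), so x ∈ ℤ_3^×. Compute digits iteratively via a_i = x_i mod 3, x_{i+1} = (x_i − a_i)/3, with x_0 = x:
  x_0 = 2/11;  a_0 = 1;  x_1 = (x_0 − 1)/3 = -3/11
  x_1 = -3/11;  a_1 = 0;  x_2 = (x_1 − 0)/3 = -1/11
  x_2 = -1/11;  a_2 = 1;  x_3 = (x_2 − 1)/3 = -4/11
  x_3 = -4/11;  a_3 = 1;  x_4 = (x_3 − 1)/3 = -5/11
  x_4 = -5/11;  a_4 = 2;  x_5 = (x_4 − 2)/3 = -9/11
Digits: (1, 0, 1, 1, 2).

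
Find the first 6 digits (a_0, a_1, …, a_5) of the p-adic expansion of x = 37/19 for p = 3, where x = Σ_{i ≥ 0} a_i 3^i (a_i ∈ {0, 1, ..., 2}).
(a_0, …, a_5) = (1, 0, 2, 0, 2, 1)

v_3(37/19) = 0 (numerator and denominator both coprime to 3), so x ∈ ℤ_3^×. Compute digits iteratively via a_i = x_i mod 3, x_{i+1} = (x_i − a_i)/3, with x_0 = x:
  x_0 = 37/19;  a_0 = 1;  x_1 = (x_0 − 1)/3 = 6/19
  x_1 = 6/19;  a_1 = 0;  x_2 = (x_1 − 0)/3 = 2/19
  x_2 = 2/19;  a_2 = 2;  x_3 = (x_2 − 2)/3 = -12/19
  x_3 = -12/19;  a_3 = 0;  x_4 = (x_3 − 0)/3 = -4/19
  x_4 = -4/19;  a_4 = 2;  x_5 = (x_4 − 2)/3 = -14/19
  x_5 = -14/19;  a_5 = 1;  x_6 = (x_5 − 1)/3 = -11/19
Digits: (1, 0, 2, 0, 2, 1).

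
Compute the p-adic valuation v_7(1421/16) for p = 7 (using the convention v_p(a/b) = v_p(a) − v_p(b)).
v_7(1421/16) = 2

Factor powers of 7 from the numerator and denominator of the reduced fraction: 1421 = 7^2 · 29 and 16 = 7^0 · 16. Apply v_p(a/b) = v_p(a) − v_p(b): v_7(1421/16) = 2 − 0 = 2.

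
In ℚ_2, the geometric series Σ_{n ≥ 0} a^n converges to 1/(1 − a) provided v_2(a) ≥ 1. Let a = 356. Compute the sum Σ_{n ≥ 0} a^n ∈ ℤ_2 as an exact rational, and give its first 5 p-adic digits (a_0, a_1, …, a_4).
Σ a^n = 1/(1 − a) = -1/355;  first 5 digits = (1, 0, 1, 0, 1)

v_2(a) = 2 ≥ 1, so the series converges in ℤ_2 to 1/(1 − a) = 1/(1 − 356) = -1/355. Expand this rational in ℤ_2: compute digits iteratively via d_i = x_i mod 2, x_{i+1} = (x_i − d_i)/2. The first 5 digits are (1, 0, 1, 0, 1).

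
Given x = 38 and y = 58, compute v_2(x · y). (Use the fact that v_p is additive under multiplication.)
v_2(2204) = 2

v_p(x) = 1 (factor: 38 = 2^1 · 19); v_p(y) = 1 (factor: 58 = 2^1 · 29). Additivity: v_p(xy) = v_p(x) + v_p(y) = 1 + 1 = 2. (Direct check: xy = 2204 = 2^2 · (551).)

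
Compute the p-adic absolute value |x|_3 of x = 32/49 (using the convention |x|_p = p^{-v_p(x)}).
|32/49|_3 = 1

Step 1 — compute v_3(x) by factoring powers of 3 out of the numerator and denominator: v_3(32/49) = 0. Step 2 — apply |x|_p = p^{-v_p(x)} = 3^{0} = 1.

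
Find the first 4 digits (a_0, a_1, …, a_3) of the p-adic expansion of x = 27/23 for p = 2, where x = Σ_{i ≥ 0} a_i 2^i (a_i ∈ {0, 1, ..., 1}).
(a_0, …, a_3) = (1, 0, 1, 1)

v_2(27/23) = 0 (numerator and denominator both coprime to 2), so x ∈ ℤ_2^×. Compute digits iteratively via a_i = x_i mod 2, x_{i+1} = (x_i − a_i)/2, with x_0 = x:
  x_0 = 27/23;  a_0 = 1;  x_1 = (x_0 − 1)/2 = 2/23
  x_1 = 2/23;  a_1 = 0;  x_2 = (x_1 − 0)/2 = 1/23
  x_2 = 1/23;  a_2 = 1;  x_3 = (x_2 − 1)/2 = -11/23
  x_3 = -11/23;  a_3 = 1;  x_4 = (x_3 − 1)/2 = -17/23
Digits: (1, 0, 1, 1).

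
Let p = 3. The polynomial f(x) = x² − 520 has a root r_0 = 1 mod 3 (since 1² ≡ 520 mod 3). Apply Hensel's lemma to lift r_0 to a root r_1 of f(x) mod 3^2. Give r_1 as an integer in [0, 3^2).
r_1 = 4 (mod 9)

Hensel's recurrence: r_{i+1} = r_i − f(r_i)·(f′(r_i))^{-1} mod 3^{i+2}, with f′(x) = 2x. Iterate:
  r_0 = 1 (mod 3)
  r_1 = 4 (mod 9)
Final: r_1 = 4, and one checks f(r_1) ≡ 0 mod 3^2.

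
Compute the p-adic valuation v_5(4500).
v_5(4500) = 3

v_5(n) is the largest exponent k such that 5^k divides n. Factor out: 4500 = 5^3 · 36. (Sign doesn't affect v_p.) So v_5(4500) = 3.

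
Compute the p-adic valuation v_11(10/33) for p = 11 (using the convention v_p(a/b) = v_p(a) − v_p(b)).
v_11(10/33) = -1

Factor powers of 11 from the numerator and denominator of the reduced fraction: 10 = 11^0 · 10 and 33 = 11^1 · 3. Apply v_p(a/b) = v_p(a) − v_p(b): v_11(10/33) = 0 − 1 = -1.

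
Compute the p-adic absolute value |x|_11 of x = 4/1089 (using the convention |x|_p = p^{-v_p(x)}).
|4/1089|_11 = 121

Step 1 — compute v_11(x) by factoring powers of 11 out of the numerator and denominator: v_11(4/1089) = -2. Step 2 — apply |x|_p = p^{-v_p(x)} = 11^{2} = 121.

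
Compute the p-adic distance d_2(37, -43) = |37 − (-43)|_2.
d_2(37, -43) = 1/16

Step 1 — x − y = 37 − (-43) = 80. Step 2 — v_2(80) = 4 (factor: 80 = (2^4 · 5); the sign does not affect v_p). Step 3 — |x − y|_2 = 2^{-4} = 1/16.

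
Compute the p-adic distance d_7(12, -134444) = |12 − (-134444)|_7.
d_7(12, -134444) = 1/16807

Step 1 — x − y = 12 − (-134444) = 134456. Step 2 — v_7(134456) = 5 (factor: 134456 = (7^5 · 8); the sign does not affect v_p). Step 3 — |x − y|_7 = 7^{-5} = 1/16807.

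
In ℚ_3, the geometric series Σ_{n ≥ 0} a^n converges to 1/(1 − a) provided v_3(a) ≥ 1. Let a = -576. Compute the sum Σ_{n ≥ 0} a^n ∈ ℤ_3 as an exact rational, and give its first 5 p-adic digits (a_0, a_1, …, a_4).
Σ a^n = 1/(1 − a) = 1/577;  first 5 digits = (1, 0, 2, 2, 2)

v_3(a) = 2 ≥ 1, so the series converges in ℤ_3 to 1/(1 − a) = 1/(1 − (-576)) = 1/577. Expand this rational in ℤ_3: compute digits iteratively via d_i = x_i mod 3, x_{i+1} = (x_i − d_i)/3. The first 5 digits are (1, 0, 2, 2, 2).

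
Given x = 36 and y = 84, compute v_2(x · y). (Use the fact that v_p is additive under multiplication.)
v_2(3024) = 4

v_p(x) = 2 (factor: 36 = 2^2 · 9); v_p(y) = 2 (factor: 84 = 2^2 · 21). Additivity: v_p(xy) = v_p(x) + v_p(y) = 2 + 2 = 4. (Direct check: xy = 3024 = 2^4 · (189).)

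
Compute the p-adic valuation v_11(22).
v_11(22) = 1

v_11(n) is the largest exponent k such that 11^k divides n. Factor out: 22 = 11^1 · 2. (Sign doesn't affect v_p.) So v_11(22) = 1.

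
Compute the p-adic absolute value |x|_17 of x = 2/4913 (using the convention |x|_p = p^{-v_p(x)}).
|2/4913|_17 = 4913

Step 1 — compute v_17(x) by factoring powers of 17 out of the numerator and denominator: v_17(2/4913) = -3. Step 2 — apply |x|_p = p^{-v_p(x)} = 17^{3} = 4913.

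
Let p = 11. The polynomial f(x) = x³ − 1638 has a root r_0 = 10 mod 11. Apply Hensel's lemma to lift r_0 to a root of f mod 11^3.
r_2 = 142 (mod 1331)

Hensel: r_{i+1} = r_i − f(r_i)/f′(r_i) mod 11^{i+2}, where f′(x) = 3x². Iterate:
  r_0 = 10 (mod 11)
  r_1 = 21 (mod 121)
  r_2 = 142 (mod 1331)
Final: r = 142 with f(r) ≡ 0 mod 11^3.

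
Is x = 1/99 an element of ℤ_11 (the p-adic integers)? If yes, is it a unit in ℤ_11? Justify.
x ∉ ℤ_11 (v_11(x) = -1 < 0)

ℤ_11 = {x ∈ ℚ_11 : v_11(x) ≥ 0} and ℤ_11^× = {x ∈ ℤ_11 : v_11(x) = 0}. Here v_11(1/99) = v_11(num) − v_11(den) = -1; compare against these criteria.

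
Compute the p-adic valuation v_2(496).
v_2(496) = 4

v_2(n) is the largest exponent k such that 2^k divides n. Factor out: 496 = 2^4 · 31. (Sign doesn't affect v_p.) So v_2(496) = 4.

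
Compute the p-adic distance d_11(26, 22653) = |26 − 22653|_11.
d_11(26, 22653) = 1/1331

Step 1 — x − y = 26 − 22653 = -22627. Step 2 — v_11(-22627) = 3 (factor: -22627 = −(11^3 · 17); the sign does not affect v_p). Step 3 — |x − y|_11 = 11^{-3} = 1/1331.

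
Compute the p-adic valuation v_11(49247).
v_11(49247) = 3

v_11(n) is the largest exponent k such that 11^k divides n. Factor out: 49247 = 11^3 · 37. (Sign doesn't affect v_p.) So v_11(49247) = 3.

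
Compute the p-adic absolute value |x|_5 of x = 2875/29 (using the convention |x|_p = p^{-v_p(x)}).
|2875/29|_5 = 1/125

Step 1 — compute v_5(x) by factoring powers of 5 out of the numerator and denominator: v_5(2875/29) = 3. Step 2 — apply |x|_p = p^{-v_p(x)} = 5^{-3} = 1/125.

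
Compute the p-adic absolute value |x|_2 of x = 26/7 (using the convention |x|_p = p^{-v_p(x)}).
|26/7|_2 = 1/2

Step 1 — compute v_2(x) by factoring powers of 2 out of the numerator and denominator: v_2(26/7) = 1. Step 2 — apply |x|_p = p^{-v_p(x)} = 2^{-1} = 1/2.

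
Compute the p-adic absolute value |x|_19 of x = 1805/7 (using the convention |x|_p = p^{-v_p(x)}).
|1805/7|_19 = 1/361

Step 1 — compute v_19(x) by factoring powers of 19 out of the numerator and denominator: v_19(1805/7) = 2. Step 2 — apply |x|_p = p^{-v_p(x)} = 19^{-2} = 1/361.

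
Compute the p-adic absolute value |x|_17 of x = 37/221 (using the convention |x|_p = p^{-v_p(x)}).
|37/221|_17 = 17

Step 1 — compute v_17(x) by factoring powers of 17 out of the numerator and denominator: v_17(37/221) = -1. Step 2 — apply |x|_p = p^{-v_p(x)} = 17^{1} = 17.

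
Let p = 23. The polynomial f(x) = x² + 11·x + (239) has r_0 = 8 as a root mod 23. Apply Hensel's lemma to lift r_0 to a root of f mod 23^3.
r_2 = 9300 (mod 12167)

Hensel: r_{i+1} = r_i − f(r_i)·(f′(r_i))^{-1} mod 23^{i+2}, f′(x) = 2x + 11. Iterate:
  r_0 = 8 (mod 23)
  r_1 = 307 (mod 529)
  r_2 = 9300 (mod 12167)
Final: r = 9300 satisfies f(r) ≡ 0 mod 23^3.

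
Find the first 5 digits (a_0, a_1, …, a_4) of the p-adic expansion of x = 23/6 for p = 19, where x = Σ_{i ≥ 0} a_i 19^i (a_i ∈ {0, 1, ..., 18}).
(a_0, …, a_4) = (7, 3, 3, 3, 3)

v_19(23/6) = 0 (numerator and denominator both coprime to 19), so x ∈ ℤ_19^×. Compute digits iteratively via a_i = x_i mod 19, x_{i+1} = (x_i − a_i)/19, with x_0 = x:
  x_0 = 23/6;  a_0 = 7;  x_1 = (x_0 − 7)/19 = -1/6
  x_1 = -1/6;  a_1 = 3;  x_2 = (x_1 − 3)/19 = -1/6
  x_2 = -1/6;  a_2 = 3;  x_3 = (x_2 − 3)/19 = -1/6
  x_3 = -1/6;  a_3 = 3;  x_4 = (x_3 − 3)/19 = -1/6
  x_4 = -1/6;  a_4 = 3;  x_5 = (x_4 − 3)/19 = -1/6
Digits: (7, 3, 3, 3, 3).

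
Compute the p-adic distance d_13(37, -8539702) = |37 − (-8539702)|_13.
d_13(37, -8539702) = 1/371293

Step 1 — x − y = 37 − (-8539702) = 8539739. Step 2 — v_13(8539739) = 5 (factor: 8539739 = (13^5 · 23); the sign does not affect v_p). Step 3 — |x − y|_13 = 13^{-5} = 1/371293.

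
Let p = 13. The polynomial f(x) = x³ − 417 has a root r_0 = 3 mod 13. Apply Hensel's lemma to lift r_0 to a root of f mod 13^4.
r_3 = 1069 (mod 28561)

Hensel: r_{i+1} = r_i − f(r_i)/f′(r_i) mod 13^{i+2}, where f′(x) = 3x². Iterate:
  r_0 = 3 (mod 13)
  r_1 = 55 (mod 169)
  r_2 = 1069 (mod 2197)
  r_3 = 1069 (mod 28561)
Final: r = 1069 with f(r) ≡ 0 mod 13^4.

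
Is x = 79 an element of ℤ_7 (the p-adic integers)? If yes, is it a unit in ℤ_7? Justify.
x ∈ ℤ_7^× (unit); v_7(x) = 0

ℤ_7 = {x ∈ ℚ_7 : v_7(x) ≥ 0} and ℤ_7^× = {x ∈ ℤ_7 : v_7(x) = 0}. Here v_7(79) = v_7(num) − v_7(den) = 0; compare against these criteria.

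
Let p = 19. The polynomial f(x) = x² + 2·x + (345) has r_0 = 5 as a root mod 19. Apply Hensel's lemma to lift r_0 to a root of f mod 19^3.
r_2 = 4907 (mod 6859)

Hensel: r_{i+1} = r_i − f(r_i)·(f′(r_i))^{-1} mod 19^{i+2}, f′(x) = 2x + 2. Iterate:
  r_0 = 5 (mod 19)
  r_1 = 214 (mod 361)
  r_2 = 4907 (mod 6859)
Final: r = 4907 satisfies f(r) ≡ 0 mod 19^3.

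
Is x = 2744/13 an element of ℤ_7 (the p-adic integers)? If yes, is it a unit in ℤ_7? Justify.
x ∈ ℤ_7 but not a unit; v_7(x) = 3 > 0

ℤ_7 = {x ∈ ℚ_7 : v_7(x) ≥ 0} and ℤ_7^× = {x ∈ ℤ_7 : v_7(x) = 0}. Here v_7(2744/13) = v_7(num) − v_7(den) = 3; compare against these criteria.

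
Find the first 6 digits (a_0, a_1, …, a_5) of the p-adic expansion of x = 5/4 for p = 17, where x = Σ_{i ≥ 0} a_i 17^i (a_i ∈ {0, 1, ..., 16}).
(a_0, …, a_5) = (14, 12, 12, 12, 12, 12)

v_17(5/4) = 0 (numerator and denominator both coprime to 17), so x ∈ ℤ_17^×. Compute digits iteratively via a_i = x_i mod 17, x_{i+1} = (x_i − a_i)/17, with x_0 = x:
  x_0 = 5/4;  a_0 = 14;  x_1 = (x_0 − 14)/17 = -3/4
  x_1 = -3/4;  a_1 = 12;  x_2 = (x_1 − 12)/17 = -3/4
  x_2 = -3/4;  a_2 = 12;  x_3 = (x_2 − 12)/17 = -3/4
  x_3 = -3/4;  a_3 = 12;  x_4 = (x_3 − 12)/17 = -3/4
  x_4 = -3/4;  a_4 = 12;  x_5 = (x_4 − 12)/17 = -3/4
  x_5 = -3/4;  a_5 = 12;  x_6 = (x_5 − 12)/17 = -3/4
Digits: (14, 12, 12, 12, 12, 12).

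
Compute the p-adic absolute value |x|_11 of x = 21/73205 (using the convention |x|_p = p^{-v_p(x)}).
|21/73205|_11 = 14641

Step 1 — compute v_11(x) by factoring powers of 11 out of the numerator and denominator: v_11(21/73205) = -4. Step 2 — apply |x|_p = p^{-v_p(x)} = 11^{4} = 14641.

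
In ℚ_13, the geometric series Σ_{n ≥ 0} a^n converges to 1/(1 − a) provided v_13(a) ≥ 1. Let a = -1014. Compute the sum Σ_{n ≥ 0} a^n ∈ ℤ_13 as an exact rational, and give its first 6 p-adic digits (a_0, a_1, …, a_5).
Σ a^n = 1/(1 − a) = 1/1015;  first 6 digits = (1, 0, 7, 12, 9, 2)

v_13(a) = 2 ≥ 1, so the series converges in ℤ_13 to 1/(1 − a) = 1/(1 − (-1014)) = 1/1015. Expand this rational in ℤ_13: compute digits iteratively via d_i = x_i mod 13, x_{i+1} = (x_i − d_i)/13. The first 6 digits are (1, 0, 7, 12, 9, 2).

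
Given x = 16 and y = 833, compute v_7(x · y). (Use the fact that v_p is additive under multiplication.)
v_7(13328) = 2

v_p(x) = 0 (factor: 16 = 7^0 · 16); v_p(y) = 2 (factor: 833 = 7^2 · 17). Additivity: v_p(xy) = v_p(x) + v_p(y) = 0 + 2 = 2. (Direct check: xy = 13328 = 7^2 · (272).)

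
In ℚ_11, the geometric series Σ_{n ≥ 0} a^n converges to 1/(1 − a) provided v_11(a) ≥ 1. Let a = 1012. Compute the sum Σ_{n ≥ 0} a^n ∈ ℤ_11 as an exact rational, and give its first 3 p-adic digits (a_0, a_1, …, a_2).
Σ a^n = 1/(1 − a) = -1/1011;  first 3 digits = (1, 4, 2)

v_11(a) = 1 ≥ 1, so the series converges in ℤ_11 to 1/(1 − a) = 1/(1 − 1012) = -1/1011. Expand this rational in ℤ_11: compute digits iteratively via d_i = x_i mod 11, x_{i+1} = (x_i − d_i)/11. The first 3 digits are (1, 4, 2).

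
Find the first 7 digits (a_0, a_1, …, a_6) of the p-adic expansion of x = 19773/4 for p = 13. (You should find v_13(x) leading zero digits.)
(a_0, …, a_6) = (0, 0, 0, 12, 9, 9, 9)

v_13(19773/4) = 3, so a_0 = ... = a_2 = 0. Factor out: x = 13^3 · u with u = 9/4 a unit in ℤ_13. Expand u iteratively via a_{v+i} = u_i mod 13, u_{i+1} = (u_i − a_{v+i})/13:
  u_0 = 9/4;  a_3 = 12;  u_1 = (u_0 − 12)/13 = -3/4
  u_1 = -3/4;  a_4 = 9;  u_2 = (u_1 − 9)/13 = -3/4
  u_2 = -3/4;  a_5 = 9;  u_3 = (u_2 − 9)/13 = -3/4
  u_3 = -3/4;  a_6 = 9;  u_4 = (u_3 − 9)/13 = -3/4
Digits: (0, 0, 0, 12, 9, 9, 9).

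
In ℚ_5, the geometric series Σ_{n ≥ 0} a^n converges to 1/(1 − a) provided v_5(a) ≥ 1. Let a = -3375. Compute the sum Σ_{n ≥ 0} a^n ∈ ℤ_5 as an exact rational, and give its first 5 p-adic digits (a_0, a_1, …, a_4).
Σ a^n = 1/(1 − a) = 1/3376;  first 5 digits = (1, 0, 0, 3, 4)

v_5(a) = 3 ≥ 1, so the series converges in ℤ_5 to 1/(1 − a) = 1/(1 − (-3375)) = 1/3376. Expand this rational in ℤ_5: compute digits iteratively via d_i = x_i mod 5, x_{i+1} = (x_i − d_i)/5. The first 5 digits are (1, 0, 0, 3, 4).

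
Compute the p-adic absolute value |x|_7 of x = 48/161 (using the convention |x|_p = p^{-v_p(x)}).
|48/161|_7 = 7

Step 1 — compute v_7(x) by factoring powers of 7 out of the numerator and denominator: v_7(48/161) = -1. Step 2 — apply |x|_p = p^{-v_p(x)} = 7^{1} = 7.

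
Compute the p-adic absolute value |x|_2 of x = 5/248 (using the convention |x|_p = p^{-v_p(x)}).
|5/248|_2 = 8

Step 1 — compute v_2(x) by factoring powers of 2 out of the numerator and denominator: v_2(5/248) = -3. Step 2 — apply |x|_p = p^{-v_p(x)} = 2^{3} = 8.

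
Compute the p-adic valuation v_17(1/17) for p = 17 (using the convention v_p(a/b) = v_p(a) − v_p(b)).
v_17(1/17) = -1

Factor powers of 17 from the numerator and denominator of the reduced fraction: 1 = 17^0 · 1 and 17 = 17^1 · 1. Apply v_p(a/b) = v_p(a) − v_p(b): v_17(1/17) = 0 − 1 = -1.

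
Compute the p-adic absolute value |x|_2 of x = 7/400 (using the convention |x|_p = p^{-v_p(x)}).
|7/400|_2 = 16

Step 1 — compute v_2(x) by factoring powers of 2 out of the numerator and denominator: v_2(7/400) = -4. Step 2 — apply |x|_p = p^{-v_p(x)} = 2^{4} = 16.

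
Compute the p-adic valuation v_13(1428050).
v_13(1428050) = 4

v_13(n) is the largest exponent k such that 13^k divides n. Factor out: 1428050 = 13^4 · 50. (Sign doesn't affect v_p.) So v_13(1428050) = 4.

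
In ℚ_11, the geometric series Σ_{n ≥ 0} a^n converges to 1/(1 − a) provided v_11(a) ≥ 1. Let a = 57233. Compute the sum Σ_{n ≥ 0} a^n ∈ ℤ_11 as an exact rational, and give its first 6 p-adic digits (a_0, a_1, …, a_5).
Σ a^n = 1/(1 − a) = -1/57232;  first 6 digits = (1, 0, 0, 10, 3, 0)

v_11(a) = 3 ≥ 1, so the series converges in ℤ_11 to 1/(1 − a) = 1/(1 − 57233) = -1/57232. Expand this rational in ℤ_11: compute digits iteratively via d_i = x_i mod 11, x_{i+1} = (x_i − d_i)/11. The first 6 digits are (1, 0, 0, 10, 3, 0).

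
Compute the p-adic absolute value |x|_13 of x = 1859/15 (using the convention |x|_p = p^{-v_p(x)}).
|1859/15|_13 = 1/169

Step 1 — compute v_13(x) by factoring powers of 13 out of the numerator and denominator: v_13(1859/15) = 2. Step 2 — apply |x|_p = p^{-v_p(x)} = 13^{-2} = 1/169.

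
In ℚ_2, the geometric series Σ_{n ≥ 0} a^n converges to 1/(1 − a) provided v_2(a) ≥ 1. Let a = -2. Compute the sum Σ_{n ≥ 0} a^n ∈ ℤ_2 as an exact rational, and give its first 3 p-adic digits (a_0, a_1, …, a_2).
Σ a^n = 1/(1 − a) = 1/3;  first 3 digits = (1, 1, 0)

v_2(a) = 1 ≥ 1, so the series converges in ℤ_2 to 1/(1 − a) = 1/(1 − (-2)) = 1/3. Expand this rational in ℤ_2: compute digits iteratively via d_i = x_i mod 2, x_{i+1} = (x_i − d_i)/2. The first 3 digits are (1, 1, 0).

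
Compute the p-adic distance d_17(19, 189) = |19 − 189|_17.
d_17(19, 189) = 1/17

Step 1 — x − y = 19 − 189 = -170. Step 2 — v_17(-170) = 1 (factor: -170 = −(17^1 · 10); the sign does not affect v_p). Step 3 — |x − y|_17 = 17^{-1} = 1/17.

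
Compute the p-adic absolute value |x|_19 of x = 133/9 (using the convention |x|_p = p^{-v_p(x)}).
|133/9|_19 = 1/19

Step 1 — compute v_19(x) by factoring powers of 19 out of the numerator and denominator: v_19(133/9) = 1. Step 2 — apply |x|_p = p^{-v_p(x)} = 19^{-1} = 1/19.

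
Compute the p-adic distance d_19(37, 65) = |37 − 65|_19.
d_19(37, 65) = 1

Step 1 — x − y = 37 − 65 = -28. Step 2 — v_19(-28) = 0 (factor: -28 = −(19^0 · 28); the sign does not affect v_p). Step 3 — |x − y|_19 = 19^{0} = 1.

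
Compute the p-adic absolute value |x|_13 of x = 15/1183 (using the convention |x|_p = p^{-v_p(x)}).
|15/1183|_13 = 169

Step 1 — compute v_13(x) by factoring powers of 13 out of the numerator and denominator: v_13(15/1183) = -2. Step 2 — apply |x|_p = p^{-v_p(x)} = 13^{2} = 169.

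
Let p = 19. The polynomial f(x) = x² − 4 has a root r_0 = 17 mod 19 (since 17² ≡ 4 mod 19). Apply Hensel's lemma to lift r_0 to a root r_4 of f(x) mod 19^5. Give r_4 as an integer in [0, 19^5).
r_4 = 2476097 (mod 2476099)

Hensel's recurrence: r_{i+1} = r_i − f(r_i)·(f′(r_i))^{-1} mod 19^{i+2}, with f′(x) = 2x. Iterate:
  r_0 = 17 (mod 19)
  r_1 = 359 (mod 361)
  r_2 = 6857 (mod 6859)
  r_3 = 130319 (mod 130321)
  r_4 = 2476097 (mod 2476099)
Final: r_4 = 2476097, and one checks f(r_4) ≡ 0 mod 19^5.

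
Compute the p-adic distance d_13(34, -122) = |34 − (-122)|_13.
d_13(34, -122) = 1/13

Step 1 — x − y = 34 − (-122) = 156. Step 2 — v_13(156) = 1 (factor: 156 = (13^1 · 12); the sign does not affect v_p). Step 3 — |x − y|_13 = 13^{-1} = 1/13.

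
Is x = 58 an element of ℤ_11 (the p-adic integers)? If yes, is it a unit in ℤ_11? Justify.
x ∈ ℤ_11^× (unit); v_11(x) = 0

ℤ_11 = {x ∈ ℚ_11 : v_11(x) ≥ 0} and ℤ_11^× = {x ∈ ℤ_11 : v_11(x) = 0}. Here v_11(58) = v_11(num) − v_11(den) = 0; compare against these criteria.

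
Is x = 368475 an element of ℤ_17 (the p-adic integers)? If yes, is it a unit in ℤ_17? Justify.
x ∈ ℤ_17 but not a unit; v_17(x) = 3 > 0

ℤ_17 = {x ∈ ℚ_17 : v_17(x) ≥ 0} and ℤ_17^× = {x ∈ ℤ_17 : v_17(x) = 0}. Here v_17(368475) = v_17(num) − v_17(den) = 3; compare against these criteria.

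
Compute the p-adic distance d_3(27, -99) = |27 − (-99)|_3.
d_3(27, -99) = 1/9

Step 1 — x − y = 27 − (-99) = 126. Step 2 — v_3(126) = 2 (factor: 126 = (3^2 · 14); the sign does not affect v_p). Step 3 — |x − y|_3 = 3^{-2} = 1/9.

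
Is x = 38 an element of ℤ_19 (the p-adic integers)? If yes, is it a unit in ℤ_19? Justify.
x ∈ ℤ_19 but not a unit; v_19(x) = 1 > 0

ℤ_19 = {x ∈ ℚ_19 : v_19(x) ≥ 0} and ℤ_19^× = {x ∈ ℤ_19 : v_19(x) = 0}. Here v_19(38) = v_19(num) − v_19(den) = 1; compare against these criteria.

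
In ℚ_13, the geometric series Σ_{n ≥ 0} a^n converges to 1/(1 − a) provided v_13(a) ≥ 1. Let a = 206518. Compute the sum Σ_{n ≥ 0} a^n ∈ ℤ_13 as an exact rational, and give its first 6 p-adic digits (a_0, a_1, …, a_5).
Σ a^n = 1/(1 − a) = -1/206517;  first 6 digits = (1, 0, 0, 3, 7, 0)

v_13(a) = 3 ≥ 1, so the series converges in ℤ_13 to 1/(1 − a) = 1/(1 − 206518) = -1/206517. Expand this rational in ℤ_13: compute digits iteratively via d_i = x_i mod 13, x_{i+1} = (x_i − d_i)/13. The first 6 digits are (1, 0, 0, 3, 7, 0).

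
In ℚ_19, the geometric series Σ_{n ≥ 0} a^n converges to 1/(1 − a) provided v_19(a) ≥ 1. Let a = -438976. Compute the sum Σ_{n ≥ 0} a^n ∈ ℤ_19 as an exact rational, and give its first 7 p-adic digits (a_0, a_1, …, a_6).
Σ a^n = 1/(1 − a) = 1/438977;  first 7 digits = (1, 0, 0, 12, 15, 18, 10)

v_19(a) = 3 ≥ 1, so the series converges in ℤ_19 to 1/(1 − a) = 1/(1 − (-438976)) = 1/438977. Expand this rational in ℤ_19: compute digits iteratively via d_i = x_i mod 19, x_{i+1} = (x_i − d_i)/19. The first 7 digits are (1, 0, 0, 12, 15, 18, 10).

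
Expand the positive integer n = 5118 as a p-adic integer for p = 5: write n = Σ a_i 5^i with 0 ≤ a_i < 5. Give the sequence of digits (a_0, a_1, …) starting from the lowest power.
(a_0, a_1, …) = (3, 3, 4, 0, 3, 1)

Repeated division by 5 gives the digits low-to-high: 5118 = 3 + 3·5^1 + 4·5^2 + 3·5^4 + 1·5^5. Digit sequence: (3, 3, 4, 0, 3, 1).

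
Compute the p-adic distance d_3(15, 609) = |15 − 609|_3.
d_3(15, 609) = 1/27

Step 1 — x − y = 15 − 609 = -594. Step 2 — v_3(-594) = 3 (factor: -594 = −(3^3 · 22); the sign does not affect v_p). Step 3 — |x − y|_3 = 3^{-3} = 1/27.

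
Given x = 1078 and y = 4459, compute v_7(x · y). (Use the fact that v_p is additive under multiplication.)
v_7(4806802) = 5

v_p(x) = 2 (factor: 1078 = 7^2 · 22); v_p(y) = 3 (factor: 4459 = 7^3 · 13). Additivity: v_p(xy) = v_p(x) + v_p(y) = 2 + 3 = 5. (Direct check: xy = 4806802 = 7^5 · (286).)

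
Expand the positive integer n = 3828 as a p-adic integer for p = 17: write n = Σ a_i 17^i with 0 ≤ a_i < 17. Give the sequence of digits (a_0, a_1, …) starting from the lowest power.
(a_0, a_1, …) = (3, 4, 13)

Repeated division by 17 gives the digits low-to-high: 3828 = 3 + 4·17^1 + 13·17^2. Digit sequence: (3, 4, 13).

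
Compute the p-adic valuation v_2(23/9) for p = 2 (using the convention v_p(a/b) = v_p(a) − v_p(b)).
v_2(23/9) = 0

Factor powers of 2 from the numerator and denominator of the reduced fraction: 23 = 2^0 · 23 and 9 = 2^0 · 9. Apply v_p(a/b) = v_p(a) − v_p(b): v_2(23/9) = 0 − 0 = 0.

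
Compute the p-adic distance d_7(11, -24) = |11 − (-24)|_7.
d_7(11, -24) = 1/7

Step 1 — x − y = 11 − (-24) = 35. Step 2 — v_7(35) = 1 (factor: 35 = (7^1 · 5); the sign does not affect v_p). Step 3 — |x − y|_7 = 7^{-1} = 1/7.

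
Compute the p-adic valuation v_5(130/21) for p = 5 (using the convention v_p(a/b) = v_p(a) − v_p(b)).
v_5(130/21) = 1

Factor powers of 5 from the numerator and denominator of the reduced fraction: 130 = 5^1 · 26 and 21 = 5^0 · 21. Apply v_p(a/b) = v_p(a) − v_p(b): v_5(130/21) = 1 − 0 = 1.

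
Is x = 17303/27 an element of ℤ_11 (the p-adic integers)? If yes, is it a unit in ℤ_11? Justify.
x ∈ ℤ_11 but not a unit; v_11(x) = 3 > 0

ℤ_11 = {x ∈ ℚ_11 : v_11(x) ≥ 0} and ℤ_11^× = {x ∈ ℤ_11 : v_11(x) = 0}. Here v_11(17303/27) = v_11(num) − v_11(den) = 3; compare against these criteria.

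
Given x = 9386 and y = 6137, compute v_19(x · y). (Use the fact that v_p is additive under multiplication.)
v_19(57601882) = 4

v_p(x) = 2 (factor: 9386 = 19^2 · 26); v_p(y) = 2 (factor: 6137 = 19^2 · 17). Additivity: v_p(xy) = v_p(x) + v_p(y) = 2 + 2 = 4. (Direct check: xy = 57601882 = 19^4 · (442).)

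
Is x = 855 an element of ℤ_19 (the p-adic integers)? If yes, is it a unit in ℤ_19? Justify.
x ∈ ℤ_19 but not a unit; v_19(x) = 1 > 0

ℤ_19 = {x ∈ ℚ_19 : v_19(x) ≥ 0} and ℤ_19^× = {x ∈ ℤ_19 : v_19(x) = 0}. Here v_19(855) = v_19(num) − v_19(den) = 1; compare against these criteria.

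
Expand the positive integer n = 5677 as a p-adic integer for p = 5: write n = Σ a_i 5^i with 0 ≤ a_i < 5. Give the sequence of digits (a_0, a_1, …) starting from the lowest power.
(a_0, a_1, …) = (2, 0, 2, 0, 4, 1)

Repeated division by 5 gives the digits low-to-high: 5677 = 2 + 2·5^2 + 4·5^4 + 1·5^5. Digit sequence: (2, 0, 2, 0, 4, 1).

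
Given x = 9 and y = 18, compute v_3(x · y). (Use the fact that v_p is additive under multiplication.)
v_3(162) = 4

v_p(x) = 2 (factor: 9 = 3^2 · 1); v_p(y) = 2 (factor: 18 = 3^2 · 2). Additivity: v_p(xy) = v_p(x) + v_p(y) = 2 + 2 = 4. (Direct check: xy = 162 = 3^4 · (2).)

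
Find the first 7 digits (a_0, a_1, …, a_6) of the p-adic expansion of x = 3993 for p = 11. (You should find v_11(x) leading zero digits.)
(a_0, …, a_6) = (0, 0, 0, 3, 0, 0, 0)

v_11(3993) = 3, so a_0 = ... = a_2 = 0. Factor out: x = 11^3 · u with u = 3 a unit in ℤ_11. Expand u iteratively via a_{v+i} = u_i mod 11, u_{i+1} = (u_i − a_{v+i})/11:
  u_0 = 3;  a_3 = 3;  u_1 = (u_0 − 3)/11 = 0
  u_1 = 0;  a_4 = 0;  u_2 = (u_1 − 0)/11 = 0
  u_2 = 0;  a_5 = 0;  u_3 = (u_2 − 0)/11 = 0
  u_3 = 0;  a_6 = 0;  u_4 = (u_3 − 0)/11 = 0
Digits: (0, 0, 0, 3, 0, 0, 0).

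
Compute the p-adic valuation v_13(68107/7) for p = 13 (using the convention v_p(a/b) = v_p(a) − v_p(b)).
v_13(68107/7) = 3

Factor powers of 13 from the numerator and denominator of the reduced fraction: 68107 = 13^3 · 31 and 7 = 13^0 · 7. Apply v_p(a/b) = v_p(a) − v_p(b): v_13(68107/7) = 3 − 0 = 3.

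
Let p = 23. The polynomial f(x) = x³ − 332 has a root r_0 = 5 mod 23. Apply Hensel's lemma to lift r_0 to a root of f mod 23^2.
r_1 = 304 (mod 529)

Hensel: r_{i+1} = r_i − f(r_i)/f′(r_i) mod 23^{i+2}, where f′(x) = 3x². Iterate:
  r_0 = 5 (mod 23)
  r_1 = 304 (mod 529)
Final: r = 304 with f(r) ≡ 0 mod 23^2.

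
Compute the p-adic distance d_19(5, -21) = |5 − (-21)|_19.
d_19(5, -21) = 1

Step 1 — x − y = 5 − (-21) = 26. Step 2 — v_19(26) = 0 (factor: 26 = (19^0 · 26); the sign does not affect v_p). Step 3 — |x − y|_19 = 19^{0} = 1.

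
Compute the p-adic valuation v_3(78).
v_3(78) = 1

v_3(n) is the largest exponent k such that 3^k divides n. Factor out: 78 = 3^1 · 26. (Sign doesn't affect v_p.) So v_3(78) = 1.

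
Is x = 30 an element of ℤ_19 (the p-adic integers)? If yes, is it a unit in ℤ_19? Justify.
x ∈ ℤ_19^× (unit); v_19(x) = 0

ℤ_19 = {x ∈ ℚ_19 : v_19(x) ≥ 0} and ℤ_19^× = {x ∈ ℤ_19 : v_19(x) = 0}. Here v_19(30) = v_19(num) − v_19(den) = 0; compare against these criteria.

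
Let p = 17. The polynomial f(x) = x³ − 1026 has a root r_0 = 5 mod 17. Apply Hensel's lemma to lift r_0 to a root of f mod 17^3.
r_2 = 3932 (mod 4913)

Hensel: r_{i+1} = r_i − f(r_i)/f′(r_i) mod 17^{i+2}, where f′(x) = 3x². Iterate:
  r_0 = 5 (mod 17)
  r_1 = 175 (mod 289)
  r_2 = 3932 (mod 4913)
Final: r = 3932 with f(r) ≡ 0 mod 17^3.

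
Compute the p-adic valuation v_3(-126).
v_3(-126) = 2

v_3(n) is the largest exponent k such that 3^k divides n. Factor out: -126 = -3^2 · 14. (Sign doesn't affect v_p.) So v_3(-126) = 2.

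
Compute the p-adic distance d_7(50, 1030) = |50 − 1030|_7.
d_7(50, 1030) = 1/49

Step 1 — x − y = 50 − 1030 = -980. Step 2 — v_7(-980) = 2 (factor: -980 = −(7^2 · 20); the sign does not affect v_p). Step 3 — |x − y|_7 = 7^{-2} = 1/49.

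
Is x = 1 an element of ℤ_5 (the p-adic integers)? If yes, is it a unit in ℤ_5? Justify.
x ∈ ℤ_5^× (unit); v_5(x) = 0

ℤ_5 = {x ∈ ℚ_5 : v_5(x) ≥ 0} and ℤ_5^× = {x ∈ ℤ_5 : v_5(x) = 0}. Here v_5(1) = v_5(num) − v_5(den) = 0; compare against these criteria.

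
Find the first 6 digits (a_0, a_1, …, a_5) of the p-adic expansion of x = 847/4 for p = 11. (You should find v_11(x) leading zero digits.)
(a_0, …, a_5) = (0, 0, 10, 2, 8, 2)

v_11(847/4) = 2, so a_0 = ... = a_1 = 0. Factor out: x = 11^2 · u with u = 7/4 a unit in ℤ_11. Expand u iteratively via a_{v+i} = u_i mod 11, u_{i+1} = (u_i − a_{v+i})/11:
  u_0 = 7/4;  a_2 = 10;  u_1 = (u_0 − 10)/11 = -3/4
  u_1 = -3/4;  a_3 = 2;  u_2 = (u_1 − 2)/11 = -1/4
  u_2 = -1/4;  a_4 = 8;  u_3 = (u_2 − 8)/11 = -3/4
  u_3 = -3/4;  a_5 = 2;  u_4 = (u_3 − 2)/11 = -1/4
Digits: (0, 0, 10, 2, 8, 2).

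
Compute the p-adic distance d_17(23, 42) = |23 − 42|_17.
d_17(23, 42) = 1

Step 1 — x − y = 23 − 42 = -19. Step 2 — v_17(-19) = 0 (factor: -19 = −(17^0 · 19); the sign does not affect v_p). Step 3 — |x − y|_17 = 17^{0} = 1.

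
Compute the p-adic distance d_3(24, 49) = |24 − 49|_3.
d_3(24, 49) = 1

Step 1 — x − y = 24 − 49 = -25. Step 2 — v_3(-25) = 0 (factor: -25 = −(3^0 · 25); the sign does not affect v_p). Step 3 — |x − y|_3 = 3^{0} = 1.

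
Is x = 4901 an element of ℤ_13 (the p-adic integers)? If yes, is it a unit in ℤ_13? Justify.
x ∈ ℤ_13 but not a unit; v_13(x) = 2 > 0

ℤ_13 = {x ∈ ℚ_13 : v_13(x) ≥ 0} and ℤ_13^× = {x ∈ ℤ_13 : v_13(x) = 0}. Here v_13(4901) = v_13(num) − v_13(den) = 2; compare against these criteria.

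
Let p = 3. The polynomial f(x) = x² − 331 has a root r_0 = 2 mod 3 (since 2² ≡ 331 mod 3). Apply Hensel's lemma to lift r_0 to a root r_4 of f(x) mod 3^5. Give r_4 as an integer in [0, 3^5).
r_4 = 149 (mod 243)

Hensel's recurrence: r_{i+1} = r_i − f(r_i)·(f′(r_i))^{-1} mod 3^{i+2}, with f′(x) = 2x. Iterate:
  r_0 = 2 (mod 3)
  r_1 = 5 (mod 9)
  r_2 = 14 (mod 27)
  r_3 = 68 (mod 81)
  r_4 = 149 (mod 243)
Final: r_4 = 149, and one checks f(r_4) ≡ 0 mod 3^5.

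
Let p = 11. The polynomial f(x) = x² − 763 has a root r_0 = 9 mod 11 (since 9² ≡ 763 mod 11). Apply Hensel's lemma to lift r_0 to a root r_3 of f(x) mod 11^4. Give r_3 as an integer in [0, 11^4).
r_3 = 13572 (mod 14641)

Hensel's recurrence: r_{i+1} = r_i − f(r_i)·(f′(r_i))^{-1} mod 11^{i+2}, with f′(x) = 2x. Iterate:
  r_0 = 9 (mod 11)
  r_1 = 20 (mod 121)
  r_2 = 262 (mod 1331)
  r_3 = 13572 (mod 14641)
Final: r_3 = 13572, and one checks f(r_3) ≡ 0 mod 11^4.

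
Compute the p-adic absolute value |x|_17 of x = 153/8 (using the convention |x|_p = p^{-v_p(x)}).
|153/8|_17 = 1/17

Step 1 — compute v_17(x) by factoring powers of 17 out of the numerator and denominator: v_17(153/8) = 1. Step 2 — apply |x|_p = p^{-v_p(x)} = 17^{-1} = 1/17.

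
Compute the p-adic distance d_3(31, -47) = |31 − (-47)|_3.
d_3(31, -47) = 1/3

Step 1 — x − y = 31 − (-47) = 78. Step 2 — v_3(78) = 1 (factor: 78 = (3^1 · 26); the sign does not affect v_p). Step 3 — |x − y|_3 = 3^{-1} = 1/3.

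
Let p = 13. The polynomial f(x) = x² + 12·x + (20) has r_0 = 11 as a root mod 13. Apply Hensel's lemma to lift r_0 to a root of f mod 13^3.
r_2 = 2195 (mod 2197)

Hensel: r_{i+1} = r_i − f(r_i)·(f′(r_i))^{-1} mod 13^{i+2}, f′(x) = 2x + 12. Iterate:
  r_0 = 11 (mod 13)
  r_1 = 167 (mod 169)
  r_2 = 2195 (mod 2197)
Final: r = 2195 satisfies f(r) ≡ 0 mod 13^3.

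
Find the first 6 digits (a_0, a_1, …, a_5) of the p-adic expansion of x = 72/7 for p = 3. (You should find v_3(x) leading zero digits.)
(a_0, …, a_5) = (0, 0, 2, 1, 0, 2)

v_3(72/7) = 2, so a_0 = ... = a_1 = 0. Factor out: x = 3^2 · u with u = 8/7 a unit in ℤ_3. Expand u iteratively via a_{v+i} = u_i mod 3, u_{i+1} = (u_i − a_{v+i})/3:
  u_0 = 8/7;  a_2 = 2;  u_1 = (u_0 − 2)/3 = -2/7
  u_1 = -2/7;  a_3 = 1;  u_2 = (u_1 − 1)/3 = -3/7
  u_2 = -3/7;  a_4 = 0;  u_3 = (u_2 − 0)/3 = -1/7
  u_3 = -1/7;  a_5 = 2;  u_4 = (u_3 − 2)/3 = -5/7
Digits: (0, 0, 2, 1, 0, 2).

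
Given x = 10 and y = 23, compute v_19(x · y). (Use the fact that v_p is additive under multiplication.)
v_19(230) = 0

v_p(x) = 0 (factor: 10 = 19^0 · 10); v_p(y) = 0 (factor: 23 = 19^0 · 23). Additivity: v_p(xy) = v_p(x) + v_p(y) = 0 + 0 = 0. (Direct check: xy = 230 = 19^0 · (230).)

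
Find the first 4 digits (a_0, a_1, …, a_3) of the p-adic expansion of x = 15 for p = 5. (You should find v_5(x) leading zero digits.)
(a_0, …, a_3) = (0, 3, 0, 0)

v_5(15) = 1, so a_0 = ... = a_0 = 0. Factor out: x = 5^1 · u with u = 3 a unit in ℤ_5. Expand u iteratively via a_{v+i} = u_i mod 5, u_{i+1} = (u_i − a_{v+i})/5:
  u_0 = 3;  a_1 = 3;  u_1 = (u_0 − 3)/5 = 0
  u_1 = 0;  a_2 = 0;  u_2 = (u_1 − 0)/5 = 0
  u_2 = 0;  a_3 = 0;  u_3 = (u_2 − 0)/5 = 0
Digits: (0, 3, 0, 0).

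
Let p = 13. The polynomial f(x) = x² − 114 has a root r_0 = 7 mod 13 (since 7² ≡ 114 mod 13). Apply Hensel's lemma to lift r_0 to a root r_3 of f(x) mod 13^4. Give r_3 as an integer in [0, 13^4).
r_3 = 5987 (mod 28561)

Hensel's recurrence: r_{i+1} = r_i − f(r_i)·(f′(r_i))^{-1} mod 13^{i+2}, with f′(x) = 2x. Iterate:
  r_0 = 7 (mod 13)
  r_1 = 72 (mod 169)
  r_2 = 1593 (mod 2197)
  r_3 = 5987 (mod 28561)
Final: r_3 = 5987, and one checks f(r_3) ≡ 0 mod 13^4.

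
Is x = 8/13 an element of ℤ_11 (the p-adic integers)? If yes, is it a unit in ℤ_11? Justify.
x ∈ ℤ_11^× (unit); v_11(x) = 0

ℤ_11 = {x ∈ ℚ_11 : v_11(x) ≥ 0} and ℤ_11^× = {x ∈ ℤ_11 : v_11(x) = 0}. Here v_11(8/13) = v_11(num) − v_11(den) = 0; compare against these criteria.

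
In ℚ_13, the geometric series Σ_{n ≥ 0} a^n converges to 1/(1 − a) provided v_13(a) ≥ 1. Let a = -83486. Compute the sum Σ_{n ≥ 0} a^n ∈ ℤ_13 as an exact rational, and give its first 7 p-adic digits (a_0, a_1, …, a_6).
Σ a^n = 1/(1 − a) = 1/83487;  first 7 digits = (1, 0, 0, 1, 10, 12, 0)

v_13(a) = 3 ≥ 1, so the series converges in ℤ_13 to 1/(1 − a) = 1/(1 − (-83486)) = 1/83487. Expand this rational in ℤ_13: compute digits iteratively via d_i = x_i mod 13, x_{i+1} = (x_i − d_i)/13. The first 7 digits are (1, 0, 0, 1, 10, 12, 0).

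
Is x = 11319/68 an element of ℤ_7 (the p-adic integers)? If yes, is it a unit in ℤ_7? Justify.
x ∈ ℤ_7 but not a unit; v_7(x) = 3 > 0

ℤ_7 = {x ∈ ℚ_7 : v_7(x) ≥ 0} and ℤ_7^× = {x ∈ ℤ_7 : v_7(x) = 0}. Here v_7(11319/68) = v_7(num) − v_7(den) = 3; compare against these criteria.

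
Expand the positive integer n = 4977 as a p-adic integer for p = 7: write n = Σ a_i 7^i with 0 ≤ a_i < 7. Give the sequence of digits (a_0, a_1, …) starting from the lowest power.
(a_0, a_1, …) = (0, 4, 3, 0, 2)

Repeated division by 7 gives the digits low-to-high: 4977 = 4·7^1 + 3·7^2 + 2·7^4. Digit sequence: (0, 4, 3, 0, 2).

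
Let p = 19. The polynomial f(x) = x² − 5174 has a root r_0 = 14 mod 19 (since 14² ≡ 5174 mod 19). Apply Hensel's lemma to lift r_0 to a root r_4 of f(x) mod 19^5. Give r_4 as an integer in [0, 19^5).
r_4 = 751407 (mod 2476099)

Hensel's recurrence: r_{i+1} = r_i − f(r_i)·(f′(r_i))^{-1} mod 19^{i+2}, with f′(x) = 2x. Iterate:
  r_0 = 14 (mod 19)
  r_1 = 166 (mod 361)
  r_2 = 3776 (mod 6859)
  r_3 = 99802 (mod 130321)
  r_4 = 751407 (mod 2476099)
Final: r_4 = 751407, and one checks f(r_4) ≡ 0 mod 19^5.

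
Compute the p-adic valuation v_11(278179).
v_11(278179) = 4

v_11(n) is the largest exponent k such that 11^k divides n. Factor out: 278179 = 11^4 · 19. (Sign doesn't affect v_p.) So v_11(278179) = 4.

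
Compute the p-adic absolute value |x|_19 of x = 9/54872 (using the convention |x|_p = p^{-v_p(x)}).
|9/54872|_19 = 6859

Step 1 — compute v_19(x) by factoring powers of 19 out of the numerator and denominator: v_19(9/54872) = -3. Step 2 — apply |x|_p = p^{-v_p(x)} = 19^{3} = 6859.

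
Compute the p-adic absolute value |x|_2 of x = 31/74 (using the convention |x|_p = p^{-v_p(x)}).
|31/74|_2 = 2

Step 1 — compute v_2(x) by factoring powers of 2 out of the numerator and denominator: v_2(31/74) = -1. Step 2 — apply |x|_p = p^{-v_p(x)} = 2^{1} = 2.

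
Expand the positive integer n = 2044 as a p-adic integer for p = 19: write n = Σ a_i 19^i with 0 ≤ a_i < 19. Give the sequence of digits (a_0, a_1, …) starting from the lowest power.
(a_0, a_1, …) = (11, 12, 5)

Repeated division by 19 gives the digits low-to-high: 2044 = 11 + 12·19^1 + 5·19^2. Digit sequence: (11, 12, 5).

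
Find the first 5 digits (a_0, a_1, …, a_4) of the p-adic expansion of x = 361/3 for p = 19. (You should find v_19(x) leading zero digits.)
(a_0, …, a_4) = (0, 0, 13, 12, 12)

v_19(361/3) = 2, so a_0 = ... = a_1 = 0. Factor out: x = 19^2 · u with u = 1/3 a unit in ℤ_19. Expand u iteratively via a_{v+i} = u_i mod 19, u_{i+1} = (u_i − a_{v+i})/19:
  u_0 = 1/3;  a_2 = 13;  u_1 = (u_0 − 13)/19 = -2/3
  u_1 = -2/3;  a_3 = 12;  u_2 = (u_1 − 12)/19 = -2/3
  u_2 = -2/3;  a_4 = 12;  u_3 = (u_2 − 12)/19 = -2/3
Digits: (0, 0, 13, 12, 12).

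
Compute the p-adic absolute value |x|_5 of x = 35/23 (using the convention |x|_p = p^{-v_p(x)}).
|35/23|_5 = 1/5

Step 1 — compute v_5(x) by factoring powers of 5 out of the numerator and denominator: v_5(35/23) = 1. Step 2 — apply |x|_p = p^{-v_p(x)} = 5^{-1} = 1/5.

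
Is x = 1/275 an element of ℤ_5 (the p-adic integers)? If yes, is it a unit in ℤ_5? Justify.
x ∉ ℤ_5 (v_5(x) = -2 < 0)

ℤ_5 = {x ∈ ℚ_5 : v_5(x) ≥ 0} and ℤ_5^× = {x ∈ ℤ_5 : v_5(x) = 0}. Here v_5(1/275) = v_5(num) − v_5(den) = -2; compare against these criteria.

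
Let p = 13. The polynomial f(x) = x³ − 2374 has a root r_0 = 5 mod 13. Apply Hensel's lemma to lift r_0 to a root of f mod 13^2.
r_1 = 44 (mod 169)

Hensel: r_{i+1} = r_i − f(r_i)/f′(r_i) mod 13^{i+2}, where f′(x) = 3x². Iterate:
  r_0 = 5 (mod 13)
  r_1 = 44 (mod 169)
Final: r = 44 with f(r) ≡ 0 mod 13^2.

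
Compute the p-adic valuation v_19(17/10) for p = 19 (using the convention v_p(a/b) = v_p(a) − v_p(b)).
v_19(17/10) = 0

Factor powers of 19 from the numerator and denominator of the reduced fraction: 17 = 19^0 · 17 and 10 = 19^0 · 10. Apply v_p(a/b) = v_p(a) − v_p(b): v_19(17/10) = 0 − 0 = 0.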